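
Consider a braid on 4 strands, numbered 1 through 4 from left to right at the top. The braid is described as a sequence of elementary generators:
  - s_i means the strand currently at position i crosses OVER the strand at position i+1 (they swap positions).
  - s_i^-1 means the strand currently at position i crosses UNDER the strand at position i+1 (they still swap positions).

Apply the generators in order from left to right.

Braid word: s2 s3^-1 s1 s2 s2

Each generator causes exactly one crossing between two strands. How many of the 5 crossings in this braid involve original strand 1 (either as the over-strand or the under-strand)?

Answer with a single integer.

Answer: 3

Derivation:
Gen 1: crossing 2x3. Involves strand 1? no. Count so far: 0
Gen 2: crossing 2x4. Involves strand 1? no. Count so far: 0
Gen 3: crossing 1x3. Involves strand 1? yes. Count so far: 1
Gen 4: crossing 1x4. Involves strand 1? yes. Count so far: 2
Gen 5: crossing 4x1. Involves strand 1? yes. Count so far: 3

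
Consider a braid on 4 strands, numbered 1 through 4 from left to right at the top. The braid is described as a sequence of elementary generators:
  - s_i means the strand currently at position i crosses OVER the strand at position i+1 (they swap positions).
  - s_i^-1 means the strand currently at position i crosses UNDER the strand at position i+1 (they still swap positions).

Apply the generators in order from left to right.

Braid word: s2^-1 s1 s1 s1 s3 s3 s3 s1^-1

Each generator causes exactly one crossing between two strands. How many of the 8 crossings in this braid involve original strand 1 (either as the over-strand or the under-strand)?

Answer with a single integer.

Answer: 4

Derivation:
Gen 1: crossing 2x3. Involves strand 1? no. Count so far: 0
Gen 2: crossing 1x3. Involves strand 1? yes. Count so far: 1
Gen 3: crossing 3x1. Involves strand 1? yes. Count so far: 2
Gen 4: crossing 1x3. Involves strand 1? yes. Count so far: 3
Gen 5: crossing 2x4. Involves strand 1? no. Count so far: 3
Gen 6: crossing 4x2. Involves strand 1? no. Count so far: 3
Gen 7: crossing 2x4. Involves strand 1? no. Count so far: 3
Gen 8: crossing 3x1. Involves strand 1? yes. Count so far: 4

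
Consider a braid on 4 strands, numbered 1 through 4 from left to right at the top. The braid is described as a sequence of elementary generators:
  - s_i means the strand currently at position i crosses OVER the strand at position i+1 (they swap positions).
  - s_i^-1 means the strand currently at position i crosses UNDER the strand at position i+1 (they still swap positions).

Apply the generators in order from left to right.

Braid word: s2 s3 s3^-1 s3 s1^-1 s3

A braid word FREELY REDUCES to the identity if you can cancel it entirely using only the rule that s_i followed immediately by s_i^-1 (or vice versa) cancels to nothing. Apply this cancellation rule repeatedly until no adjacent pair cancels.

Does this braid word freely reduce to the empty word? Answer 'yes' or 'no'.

Answer: no

Derivation:
Gen 1 (s2): push. Stack: [s2]
Gen 2 (s3): push. Stack: [s2 s3]
Gen 3 (s3^-1): cancels prior s3. Stack: [s2]
Gen 4 (s3): push. Stack: [s2 s3]
Gen 5 (s1^-1): push. Stack: [s2 s3 s1^-1]
Gen 6 (s3): push. Stack: [s2 s3 s1^-1 s3]
Reduced word: s2 s3 s1^-1 s3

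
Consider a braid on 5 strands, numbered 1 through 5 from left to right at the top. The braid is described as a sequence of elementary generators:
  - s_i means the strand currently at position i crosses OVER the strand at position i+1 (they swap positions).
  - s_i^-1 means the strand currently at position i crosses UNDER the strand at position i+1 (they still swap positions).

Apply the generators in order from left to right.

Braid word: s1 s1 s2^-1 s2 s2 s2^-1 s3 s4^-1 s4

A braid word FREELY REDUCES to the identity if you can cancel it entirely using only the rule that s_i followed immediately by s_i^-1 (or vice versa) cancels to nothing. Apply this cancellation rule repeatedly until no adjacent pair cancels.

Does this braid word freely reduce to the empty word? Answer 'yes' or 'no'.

Answer: no

Derivation:
Gen 1 (s1): push. Stack: [s1]
Gen 2 (s1): push. Stack: [s1 s1]
Gen 3 (s2^-1): push. Stack: [s1 s1 s2^-1]
Gen 4 (s2): cancels prior s2^-1. Stack: [s1 s1]
Gen 5 (s2): push. Stack: [s1 s1 s2]
Gen 6 (s2^-1): cancels prior s2. Stack: [s1 s1]
Gen 7 (s3): push. Stack: [s1 s1 s3]
Gen 8 (s4^-1): push. Stack: [s1 s1 s3 s4^-1]
Gen 9 (s4): cancels prior s4^-1. Stack: [s1 s1 s3]
Reduced word: s1 s1 s3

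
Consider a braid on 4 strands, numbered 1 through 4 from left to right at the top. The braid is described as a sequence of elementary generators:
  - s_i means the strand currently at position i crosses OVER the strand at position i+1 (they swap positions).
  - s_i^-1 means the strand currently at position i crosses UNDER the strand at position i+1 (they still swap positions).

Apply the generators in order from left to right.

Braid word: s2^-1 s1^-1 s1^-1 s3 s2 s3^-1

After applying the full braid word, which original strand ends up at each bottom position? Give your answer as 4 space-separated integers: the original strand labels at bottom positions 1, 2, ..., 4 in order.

Gen 1 (s2^-1): strand 2 crosses under strand 3. Perm now: [1 3 2 4]
Gen 2 (s1^-1): strand 1 crosses under strand 3. Perm now: [3 1 2 4]
Gen 3 (s1^-1): strand 3 crosses under strand 1. Perm now: [1 3 2 4]
Gen 4 (s3): strand 2 crosses over strand 4. Perm now: [1 3 4 2]
Gen 5 (s2): strand 3 crosses over strand 4. Perm now: [1 4 3 2]
Gen 6 (s3^-1): strand 3 crosses under strand 2. Perm now: [1 4 2 3]

Answer: 1 4 2 3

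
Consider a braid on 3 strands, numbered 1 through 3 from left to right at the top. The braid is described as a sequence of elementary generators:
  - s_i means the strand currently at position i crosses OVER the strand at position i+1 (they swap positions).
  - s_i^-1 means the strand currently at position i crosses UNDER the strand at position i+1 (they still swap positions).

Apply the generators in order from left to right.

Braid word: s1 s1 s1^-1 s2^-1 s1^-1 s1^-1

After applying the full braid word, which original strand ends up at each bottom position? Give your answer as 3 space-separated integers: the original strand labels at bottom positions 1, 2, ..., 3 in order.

Answer: 2 3 1

Derivation:
Gen 1 (s1): strand 1 crosses over strand 2. Perm now: [2 1 3]
Gen 2 (s1): strand 2 crosses over strand 1. Perm now: [1 2 3]
Gen 3 (s1^-1): strand 1 crosses under strand 2. Perm now: [2 1 3]
Gen 4 (s2^-1): strand 1 crosses under strand 3. Perm now: [2 3 1]
Gen 5 (s1^-1): strand 2 crosses under strand 3. Perm now: [3 2 1]
Gen 6 (s1^-1): strand 3 crosses under strand 2. Perm now: [2 3 1]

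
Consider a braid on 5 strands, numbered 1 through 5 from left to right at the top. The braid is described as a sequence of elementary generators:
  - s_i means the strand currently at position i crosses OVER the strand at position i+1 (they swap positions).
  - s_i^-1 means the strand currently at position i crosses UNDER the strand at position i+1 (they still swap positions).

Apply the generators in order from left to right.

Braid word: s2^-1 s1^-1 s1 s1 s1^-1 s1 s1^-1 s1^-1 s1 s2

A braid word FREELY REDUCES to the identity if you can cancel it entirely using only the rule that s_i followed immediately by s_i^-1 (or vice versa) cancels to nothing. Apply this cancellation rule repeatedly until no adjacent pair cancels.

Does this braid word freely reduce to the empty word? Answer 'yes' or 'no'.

Answer: yes

Derivation:
Gen 1 (s2^-1): push. Stack: [s2^-1]
Gen 2 (s1^-1): push. Stack: [s2^-1 s1^-1]
Gen 3 (s1): cancels prior s1^-1. Stack: [s2^-1]
Gen 4 (s1): push. Stack: [s2^-1 s1]
Gen 5 (s1^-1): cancels prior s1. Stack: [s2^-1]
Gen 6 (s1): push. Stack: [s2^-1 s1]
Gen 7 (s1^-1): cancels prior s1. Stack: [s2^-1]
Gen 8 (s1^-1): push. Stack: [s2^-1 s1^-1]
Gen 9 (s1): cancels prior s1^-1. Stack: [s2^-1]
Gen 10 (s2): cancels prior s2^-1. Stack: []
Reduced word: (empty)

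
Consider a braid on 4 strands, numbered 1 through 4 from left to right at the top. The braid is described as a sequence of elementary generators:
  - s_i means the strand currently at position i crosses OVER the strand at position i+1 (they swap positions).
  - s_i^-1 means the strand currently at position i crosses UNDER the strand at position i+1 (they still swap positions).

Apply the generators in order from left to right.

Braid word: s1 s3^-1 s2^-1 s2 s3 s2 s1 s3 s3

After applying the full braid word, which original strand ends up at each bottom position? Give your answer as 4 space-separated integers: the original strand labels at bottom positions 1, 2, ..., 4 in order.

Answer: 3 2 1 4

Derivation:
Gen 1 (s1): strand 1 crosses over strand 2. Perm now: [2 1 3 4]
Gen 2 (s3^-1): strand 3 crosses under strand 4. Perm now: [2 1 4 3]
Gen 3 (s2^-1): strand 1 crosses under strand 4. Perm now: [2 4 1 3]
Gen 4 (s2): strand 4 crosses over strand 1. Perm now: [2 1 4 3]
Gen 5 (s3): strand 4 crosses over strand 3. Perm now: [2 1 3 4]
Gen 6 (s2): strand 1 crosses over strand 3. Perm now: [2 3 1 4]
Gen 7 (s1): strand 2 crosses over strand 3. Perm now: [3 2 1 4]
Gen 8 (s3): strand 1 crosses over strand 4. Perm now: [3 2 4 1]
Gen 9 (s3): strand 4 crosses over strand 1. Perm now: [3 2 1 4]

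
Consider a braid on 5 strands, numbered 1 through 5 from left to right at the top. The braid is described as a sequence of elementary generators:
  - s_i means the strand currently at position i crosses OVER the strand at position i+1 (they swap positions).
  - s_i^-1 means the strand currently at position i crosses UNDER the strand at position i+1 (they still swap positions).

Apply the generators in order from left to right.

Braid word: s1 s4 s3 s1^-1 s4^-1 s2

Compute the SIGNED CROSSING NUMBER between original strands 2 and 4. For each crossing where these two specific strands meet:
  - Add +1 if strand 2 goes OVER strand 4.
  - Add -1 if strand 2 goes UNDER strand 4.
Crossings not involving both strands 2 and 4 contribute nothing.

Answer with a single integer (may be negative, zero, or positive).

Gen 1: crossing 1x2. Both 2&4? no. Sum: 0
Gen 2: crossing 4x5. Both 2&4? no. Sum: 0
Gen 3: crossing 3x5. Both 2&4? no. Sum: 0
Gen 4: crossing 2x1. Both 2&4? no. Sum: 0
Gen 5: crossing 3x4. Both 2&4? no. Sum: 0
Gen 6: crossing 2x5. Both 2&4? no. Sum: 0

Answer: 0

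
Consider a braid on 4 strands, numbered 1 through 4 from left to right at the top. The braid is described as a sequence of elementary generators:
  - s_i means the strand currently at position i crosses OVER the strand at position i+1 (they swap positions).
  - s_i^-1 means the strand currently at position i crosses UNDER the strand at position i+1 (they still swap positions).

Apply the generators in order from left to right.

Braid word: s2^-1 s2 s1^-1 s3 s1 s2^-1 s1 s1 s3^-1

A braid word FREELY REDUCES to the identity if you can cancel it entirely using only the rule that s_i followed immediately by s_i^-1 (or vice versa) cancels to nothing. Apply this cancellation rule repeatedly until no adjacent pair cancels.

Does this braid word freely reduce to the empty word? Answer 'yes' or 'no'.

Gen 1 (s2^-1): push. Stack: [s2^-1]
Gen 2 (s2): cancels prior s2^-1. Stack: []
Gen 3 (s1^-1): push. Stack: [s1^-1]
Gen 4 (s3): push. Stack: [s1^-1 s3]
Gen 5 (s1): push. Stack: [s1^-1 s3 s1]
Gen 6 (s2^-1): push. Stack: [s1^-1 s3 s1 s2^-1]
Gen 7 (s1): push. Stack: [s1^-1 s3 s1 s2^-1 s1]
Gen 8 (s1): push. Stack: [s1^-1 s3 s1 s2^-1 s1 s1]
Gen 9 (s3^-1): push. Stack: [s1^-1 s3 s1 s2^-1 s1 s1 s3^-1]
Reduced word: s1^-1 s3 s1 s2^-1 s1 s1 s3^-1

Answer: no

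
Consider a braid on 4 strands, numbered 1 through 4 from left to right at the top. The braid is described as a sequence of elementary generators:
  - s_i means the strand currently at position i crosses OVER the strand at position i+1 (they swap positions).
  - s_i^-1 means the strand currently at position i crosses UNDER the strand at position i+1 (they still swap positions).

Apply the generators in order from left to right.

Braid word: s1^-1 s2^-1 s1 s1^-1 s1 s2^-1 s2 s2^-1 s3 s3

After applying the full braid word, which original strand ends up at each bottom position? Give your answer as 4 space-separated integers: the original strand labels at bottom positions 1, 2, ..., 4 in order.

Answer: 3 1 2 4

Derivation:
Gen 1 (s1^-1): strand 1 crosses under strand 2. Perm now: [2 1 3 4]
Gen 2 (s2^-1): strand 1 crosses under strand 3. Perm now: [2 3 1 4]
Gen 3 (s1): strand 2 crosses over strand 3. Perm now: [3 2 1 4]
Gen 4 (s1^-1): strand 3 crosses under strand 2. Perm now: [2 3 1 4]
Gen 5 (s1): strand 2 crosses over strand 3. Perm now: [3 2 1 4]
Gen 6 (s2^-1): strand 2 crosses under strand 1. Perm now: [3 1 2 4]
Gen 7 (s2): strand 1 crosses over strand 2. Perm now: [3 2 1 4]
Gen 8 (s2^-1): strand 2 crosses under strand 1. Perm now: [3 1 2 4]
Gen 9 (s3): strand 2 crosses over strand 4. Perm now: [3 1 4 2]
Gen 10 (s3): strand 4 crosses over strand 2. Perm now: [3 1 2 4]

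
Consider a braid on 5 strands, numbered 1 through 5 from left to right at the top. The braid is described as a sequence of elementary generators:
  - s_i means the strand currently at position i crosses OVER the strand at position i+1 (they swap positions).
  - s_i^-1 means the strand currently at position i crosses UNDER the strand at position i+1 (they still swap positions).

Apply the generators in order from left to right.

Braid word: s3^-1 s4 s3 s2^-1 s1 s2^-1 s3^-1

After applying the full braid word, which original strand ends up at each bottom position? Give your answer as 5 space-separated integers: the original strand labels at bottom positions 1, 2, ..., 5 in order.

Gen 1 (s3^-1): strand 3 crosses under strand 4. Perm now: [1 2 4 3 5]
Gen 2 (s4): strand 3 crosses over strand 5. Perm now: [1 2 4 5 3]
Gen 3 (s3): strand 4 crosses over strand 5. Perm now: [1 2 5 4 3]
Gen 4 (s2^-1): strand 2 crosses under strand 5. Perm now: [1 5 2 4 3]
Gen 5 (s1): strand 1 crosses over strand 5. Perm now: [5 1 2 4 3]
Gen 6 (s2^-1): strand 1 crosses under strand 2. Perm now: [5 2 1 4 3]
Gen 7 (s3^-1): strand 1 crosses under strand 4. Perm now: [5 2 4 1 3]

Answer: 5 2 4 1 3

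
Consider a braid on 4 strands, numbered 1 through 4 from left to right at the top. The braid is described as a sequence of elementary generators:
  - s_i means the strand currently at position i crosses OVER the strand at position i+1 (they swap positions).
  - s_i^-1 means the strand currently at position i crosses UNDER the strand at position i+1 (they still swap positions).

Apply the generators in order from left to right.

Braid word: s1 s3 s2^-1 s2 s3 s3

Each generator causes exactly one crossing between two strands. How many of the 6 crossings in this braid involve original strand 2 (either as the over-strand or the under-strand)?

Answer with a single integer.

Answer: 1

Derivation:
Gen 1: crossing 1x2. Involves strand 2? yes. Count so far: 1
Gen 2: crossing 3x4. Involves strand 2? no. Count so far: 1
Gen 3: crossing 1x4. Involves strand 2? no. Count so far: 1
Gen 4: crossing 4x1. Involves strand 2? no. Count so far: 1
Gen 5: crossing 4x3. Involves strand 2? no. Count so far: 1
Gen 6: crossing 3x4. Involves strand 2? no. Count so far: 1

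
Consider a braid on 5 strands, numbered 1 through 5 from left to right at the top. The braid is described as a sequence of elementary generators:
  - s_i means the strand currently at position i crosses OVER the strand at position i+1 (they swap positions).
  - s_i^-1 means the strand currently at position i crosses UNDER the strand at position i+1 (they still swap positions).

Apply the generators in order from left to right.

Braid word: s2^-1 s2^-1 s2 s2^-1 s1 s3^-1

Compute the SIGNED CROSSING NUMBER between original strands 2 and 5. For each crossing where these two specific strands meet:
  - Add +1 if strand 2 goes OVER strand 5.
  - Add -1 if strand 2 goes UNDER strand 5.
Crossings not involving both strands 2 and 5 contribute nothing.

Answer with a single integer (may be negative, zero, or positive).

Gen 1: crossing 2x3. Both 2&5? no. Sum: 0
Gen 2: crossing 3x2. Both 2&5? no. Sum: 0
Gen 3: crossing 2x3. Both 2&5? no. Sum: 0
Gen 4: crossing 3x2. Both 2&5? no. Sum: 0
Gen 5: crossing 1x2. Both 2&5? no. Sum: 0
Gen 6: crossing 3x4. Both 2&5? no. Sum: 0

Answer: 0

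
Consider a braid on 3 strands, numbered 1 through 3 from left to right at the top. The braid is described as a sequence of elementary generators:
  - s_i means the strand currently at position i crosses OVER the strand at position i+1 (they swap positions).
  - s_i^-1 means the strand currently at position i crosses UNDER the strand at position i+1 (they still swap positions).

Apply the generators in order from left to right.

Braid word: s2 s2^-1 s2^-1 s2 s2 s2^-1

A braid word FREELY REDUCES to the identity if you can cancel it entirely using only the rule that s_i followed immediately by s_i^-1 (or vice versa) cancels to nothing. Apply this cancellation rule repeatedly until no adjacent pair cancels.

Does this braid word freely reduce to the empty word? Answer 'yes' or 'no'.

Answer: yes

Derivation:
Gen 1 (s2): push. Stack: [s2]
Gen 2 (s2^-1): cancels prior s2. Stack: []
Gen 3 (s2^-1): push. Stack: [s2^-1]
Gen 4 (s2): cancels prior s2^-1. Stack: []
Gen 5 (s2): push. Stack: [s2]
Gen 6 (s2^-1): cancels prior s2. Stack: []
Reduced word: (empty)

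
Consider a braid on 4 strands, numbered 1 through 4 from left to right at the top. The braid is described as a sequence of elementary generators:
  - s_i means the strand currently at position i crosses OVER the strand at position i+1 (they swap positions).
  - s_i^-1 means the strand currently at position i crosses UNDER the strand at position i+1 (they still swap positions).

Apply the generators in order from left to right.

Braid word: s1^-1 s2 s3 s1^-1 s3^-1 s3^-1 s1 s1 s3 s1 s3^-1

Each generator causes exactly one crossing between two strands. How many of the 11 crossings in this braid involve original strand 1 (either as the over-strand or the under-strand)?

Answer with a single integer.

Answer: 7

Derivation:
Gen 1: crossing 1x2. Involves strand 1? yes. Count so far: 1
Gen 2: crossing 1x3. Involves strand 1? yes. Count so far: 2
Gen 3: crossing 1x4. Involves strand 1? yes. Count so far: 3
Gen 4: crossing 2x3. Involves strand 1? no. Count so far: 3
Gen 5: crossing 4x1. Involves strand 1? yes. Count so far: 4
Gen 6: crossing 1x4. Involves strand 1? yes. Count so far: 5
Gen 7: crossing 3x2. Involves strand 1? no. Count so far: 5
Gen 8: crossing 2x3. Involves strand 1? no. Count so far: 5
Gen 9: crossing 4x1. Involves strand 1? yes. Count so far: 6
Gen 10: crossing 3x2. Involves strand 1? no. Count so far: 6
Gen 11: crossing 1x4. Involves strand 1? yes. Count so far: 7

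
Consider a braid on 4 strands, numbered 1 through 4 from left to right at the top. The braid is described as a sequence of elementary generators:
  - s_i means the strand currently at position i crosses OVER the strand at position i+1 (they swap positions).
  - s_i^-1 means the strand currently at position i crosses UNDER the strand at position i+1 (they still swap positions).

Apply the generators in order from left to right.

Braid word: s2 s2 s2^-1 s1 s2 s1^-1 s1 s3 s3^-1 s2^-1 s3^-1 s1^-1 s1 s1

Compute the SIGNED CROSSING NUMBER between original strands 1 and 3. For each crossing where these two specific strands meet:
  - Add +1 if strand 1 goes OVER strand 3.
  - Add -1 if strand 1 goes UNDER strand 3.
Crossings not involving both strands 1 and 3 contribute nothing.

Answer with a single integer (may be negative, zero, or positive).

Answer: 2

Derivation:
Gen 1: crossing 2x3. Both 1&3? no. Sum: 0
Gen 2: crossing 3x2. Both 1&3? no. Sum: 0
Gen 3: crossing 2x3. Both 1&3? no. Sum: 0
Gen 4: 1 over 3. Both 1&3? yes. Contrib: +1. Sum: 1
Gen 5: crossing 1x2. Both 1&3? no. Sum: 1
Gen 6: crossing 3x2. Both 1&3? no. Sum: 1
Gen 7: crossing 2x3. Both 1&3? no. Sum: 1
Gen 8: crossing 1x4. Both 1&3? no. Sum: 1
Gen 9: crossing 4x1. Both 1&3? no. Sum: 1
Gen 10: crossing 2x1. Both 1&3? no. Sum: 1
Gen 11: crossing 2x4. Both 1&3? no. Sum: 1
Gen 12: 3 under 1. Both 1&3? yes. Contrib: +1. Sum: 2
Gen 13: 1 over 3. Both 1&3? yes. Contrib: +1. Sum: 3
Gen 14: 3 over 1. Both 1&3? yes. Contrib: -1. Sum: 2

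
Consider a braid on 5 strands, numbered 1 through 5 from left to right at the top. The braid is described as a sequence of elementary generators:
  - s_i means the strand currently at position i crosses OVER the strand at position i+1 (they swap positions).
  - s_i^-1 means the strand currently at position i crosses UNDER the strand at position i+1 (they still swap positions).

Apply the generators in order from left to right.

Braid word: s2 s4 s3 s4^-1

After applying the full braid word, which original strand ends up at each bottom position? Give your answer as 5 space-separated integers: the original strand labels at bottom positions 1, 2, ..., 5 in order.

Gen 1 (s2): strand 2 crosses over strand 3. Perm now: [1 3 2 4 5]
Gen 2 (s4): strand 4 crosses over strand 5. Perm now: [1 3 2 5 4]
Gen 3 (s3): strand 2 crosses over strand 5. Perm now: [1 3 5 2 4]
Gen 4 (s4^-1): strand 2 crosses under strand 4. Perm now: [1 3 5 4 2]

Answer: 1 3 5 4 2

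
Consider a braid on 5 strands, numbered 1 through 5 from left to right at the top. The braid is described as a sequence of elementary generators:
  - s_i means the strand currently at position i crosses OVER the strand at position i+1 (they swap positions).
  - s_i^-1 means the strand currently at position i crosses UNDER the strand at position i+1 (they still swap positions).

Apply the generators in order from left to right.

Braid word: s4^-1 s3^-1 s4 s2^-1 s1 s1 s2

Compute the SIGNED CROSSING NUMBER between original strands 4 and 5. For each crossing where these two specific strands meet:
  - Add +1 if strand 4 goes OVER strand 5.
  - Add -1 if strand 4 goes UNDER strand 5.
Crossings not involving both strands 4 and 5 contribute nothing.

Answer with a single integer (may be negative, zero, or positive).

Gen 1: 4 under 5. Both 4&5? yes. Contrib: -1. Sum: -1
Gen 2: crossing 3x5. Both 4&5? no. Sum: -1
Gen 3: crossing 3x4. Both 4&5? no. Sum: -1
Gen 4: crossing 2x5. Both 4&5? no. Sum: -1
Gen 5: crossing 1x5. Both 4&5? no. Sum: -1
Gen 6: crossing 5x1. Both 4&5? no. Sum: -1
Gen 7: crossing 5x2. Both 4&5? no. Sum: -1

Answer: -1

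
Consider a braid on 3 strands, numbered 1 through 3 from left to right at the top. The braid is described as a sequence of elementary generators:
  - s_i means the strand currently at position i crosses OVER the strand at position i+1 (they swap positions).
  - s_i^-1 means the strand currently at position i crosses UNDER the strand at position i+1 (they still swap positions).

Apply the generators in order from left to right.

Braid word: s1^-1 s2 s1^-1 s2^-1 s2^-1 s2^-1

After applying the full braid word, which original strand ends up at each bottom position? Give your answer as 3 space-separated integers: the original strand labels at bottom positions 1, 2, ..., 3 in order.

Answer: 3 1 2

Derivation:
Gen 1 (s1^-1): strand 1 crosses under strand 2. Perm now: [2 1 3]
Gen 2 (s2): strand 1 crosses over strand 3. Perm now: [2 3 1]
Gen 3 (s1^-1): strand 2 crosses under strand 3. Perm now: [3 2 1]
Gen 4 (s2^-1): strand 2 crosses under strand 1. Perm now: [3 1 2]
Gen 5 (s2^-1): strand 1 crosses under strand 2. Perm now: [3 2 1]
Gen 6 (s2^-1): strand 2 crosses under strand 1. Perm now: [3 1 2]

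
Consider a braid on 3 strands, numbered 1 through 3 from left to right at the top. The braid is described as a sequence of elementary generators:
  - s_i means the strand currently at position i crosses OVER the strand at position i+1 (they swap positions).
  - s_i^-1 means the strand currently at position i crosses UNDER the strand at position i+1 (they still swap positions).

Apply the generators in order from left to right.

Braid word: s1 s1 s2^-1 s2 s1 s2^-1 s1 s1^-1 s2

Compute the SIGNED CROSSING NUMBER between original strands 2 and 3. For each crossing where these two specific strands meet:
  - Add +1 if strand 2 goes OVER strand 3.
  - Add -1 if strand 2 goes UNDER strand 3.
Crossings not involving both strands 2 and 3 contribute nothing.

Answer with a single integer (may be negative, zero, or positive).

Answer: 0

Derivation:
Gen 1: crossing 1x2. Both 2&3? no. Sum: 0
Gen 2: crossing 2x1. Both 2&3? no. Sum: 0
Gen 3: 2 under 3. Both 2&3? yes. Contrib: -1. Sum: -1
Gen 4: 3 over 2. Both 2&3? yes. Contrib: -1. Sum: -2
Gen 5: crossing 1x2. Both 2&3? no. Sum: -2
Gen 6: crossing 1x3. Both 2&3? no. Sum: -2
Gen 7: 2 over 3. Both 2&3? yes. Contrib: +1. Sum: -1
Gen 8: 3 under 2. Both 2&3? yes. Contrib: +1. Sum: 0
Gen 9: crossing 3x1. Both 2&3? no. Sum: 0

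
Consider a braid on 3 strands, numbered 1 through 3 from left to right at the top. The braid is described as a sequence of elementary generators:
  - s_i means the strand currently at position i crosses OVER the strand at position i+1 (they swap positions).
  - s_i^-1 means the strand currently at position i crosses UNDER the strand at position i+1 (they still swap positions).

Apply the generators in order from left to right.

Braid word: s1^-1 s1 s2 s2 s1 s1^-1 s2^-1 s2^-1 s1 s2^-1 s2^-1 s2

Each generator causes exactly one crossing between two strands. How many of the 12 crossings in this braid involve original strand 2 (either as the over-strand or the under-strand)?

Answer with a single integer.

Gen 1: crossing 1x2. Involves strand 2? yes. Count so far: 1
Gen 2: crossing 2x1. Involves strand 2? yes. Count so far: 2
Gen 3: crossing 2x3. Involves strand 2? yes. Count so far: 3
Gen 4: crossing 3x2. Involves strand 2? yes. Count so far: 4
Gen 5: crossing 1x2. Involves strand 2? yes. Count so far: 5
Gen 6: crossing 2x1. Involves strand 2? yes. Count so far: 6
Gen 7: crossing 2x3. Involves strand 2? yes. Count so far: 7
Gen 8: crossing 3x2. Involves strand 2? yes. Count so far: 8
Gen 9: crossing 1x2. Involves strand 2? yes. Count so far: 9
Gen 10: crossing 1x3. Involves strand 2? no. Count so far: 9
Gen 11: crossing 3x1. Involves strand 2? no. Count so far: 9
Gen 12: crossing 1x3. Involves strand 2? no. Count so far: 9

Answer: 9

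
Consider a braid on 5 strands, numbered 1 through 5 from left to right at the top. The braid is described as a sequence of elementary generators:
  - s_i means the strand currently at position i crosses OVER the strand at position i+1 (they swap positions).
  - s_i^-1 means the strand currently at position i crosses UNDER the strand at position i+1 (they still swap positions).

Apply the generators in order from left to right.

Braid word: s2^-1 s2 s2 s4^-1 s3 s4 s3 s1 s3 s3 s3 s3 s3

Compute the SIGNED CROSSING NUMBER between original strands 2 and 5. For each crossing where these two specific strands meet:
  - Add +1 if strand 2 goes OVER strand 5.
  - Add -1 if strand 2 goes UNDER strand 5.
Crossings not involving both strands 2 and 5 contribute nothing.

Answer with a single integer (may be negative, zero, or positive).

Gen 1: crossing 2x3. Both 2&5? no. Sum: 0
Gen 2: crossing 3x2. Both 2&5? no. Sum: 0
Gen 3: crossing 2x3. Both 2&5? no. Sum: 0
Gen 4: crossing 4x5. Both 2&5? no. Sum: 0
Gen 5: 2 over 5. Both 2&5? yes. Contrib: +1. Sum: 1
Gen 6: crossing 2x4. Both 2&5? no. Sum: 1
Gen 7: crossing 5x4. Both 2&5? no. Sum: 1
Gen 8: crossing 1x3. Both 2&5? no. Sum: 1
Gen 9: crossing 4x5. Both 2&5? no. Sum: 1
Gen 10: crossing 5x4. Both 2&5? no. Sum: 1
Gen 11: crossing 4x5. Both 2&5? no. Sum: 1
Gen 12: crossing 5x4. Both 2&5? no. Sum: 1
Gen 13: crossing 4x5. Both 2&5? no. Sum: 1

Answer: 1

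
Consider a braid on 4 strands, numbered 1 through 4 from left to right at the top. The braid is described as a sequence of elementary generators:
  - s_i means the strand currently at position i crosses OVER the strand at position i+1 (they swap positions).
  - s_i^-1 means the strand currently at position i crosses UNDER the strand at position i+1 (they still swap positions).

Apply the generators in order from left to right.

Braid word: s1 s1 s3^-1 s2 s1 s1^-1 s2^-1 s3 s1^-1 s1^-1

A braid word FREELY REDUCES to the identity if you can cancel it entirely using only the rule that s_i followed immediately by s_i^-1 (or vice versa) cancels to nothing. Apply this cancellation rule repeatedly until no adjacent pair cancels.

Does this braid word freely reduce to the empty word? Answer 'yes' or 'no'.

Answer: yes

Derivation:
Gen 1 (s1): push. Stack: [s1]
Gen 2 (s1): push. Stack: [s1 s1]
Gen 3 (s3^-1): push. Stack: [s1 s1 s3^-1]
Gen 4 (s2): push. Stack: [s1 s1 s3^-1 s2]
Gen 5 (s1): push. Stack: [s1 s1 s3^-1 s2 s1]
Gen 6 (s1^-1): cancels prior s1. Stack: [s1 s1 s3^-1 s2]
Gen 7 (s2^-1): cancels prior s2. Stack: [s1 s1 s3^-1]
Gen 8 (s3): cancels prior s3^-1. Stack: [s1 s1]
Gen 9 (s1^-1): cancels prior s1. Stack: [s1]
Gen 10 (s1^-1): cancels prior s1. Stack: []
Reduced word: (empty)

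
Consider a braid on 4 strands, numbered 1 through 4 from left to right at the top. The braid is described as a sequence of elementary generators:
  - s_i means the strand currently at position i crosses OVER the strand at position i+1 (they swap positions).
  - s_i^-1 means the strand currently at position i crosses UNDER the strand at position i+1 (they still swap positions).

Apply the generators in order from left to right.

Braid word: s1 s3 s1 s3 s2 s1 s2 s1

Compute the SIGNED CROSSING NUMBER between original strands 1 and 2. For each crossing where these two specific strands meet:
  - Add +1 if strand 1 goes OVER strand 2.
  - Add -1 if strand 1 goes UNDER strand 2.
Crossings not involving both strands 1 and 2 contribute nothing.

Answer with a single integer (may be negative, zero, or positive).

Answer: 1

Derivation:
Gen 1: 1 over 2. Both 1&2? yes. Contrib: +1. Sum: 1
Gen 2: crossing 3x4. Both 1&2? no. Sum: 1
Gen 3: 2 over 1. Both 1&2? yes. Contrib: -1. Sum: 0
Gen 4: crossing 4x3. Both 1&2? no. Sum: 0
Gen 5: crossing 2x3. Both 1&2? no. Sum: 0
Gen 6: crossing 1x3. Both 1&2? no. Sum: 0
Gen 7: 1 over 2. Both 1&2? yes. Contrib: +1. Sum: 1
Gen 8: crossing 3x2. Both 1&2? no. Sum: 1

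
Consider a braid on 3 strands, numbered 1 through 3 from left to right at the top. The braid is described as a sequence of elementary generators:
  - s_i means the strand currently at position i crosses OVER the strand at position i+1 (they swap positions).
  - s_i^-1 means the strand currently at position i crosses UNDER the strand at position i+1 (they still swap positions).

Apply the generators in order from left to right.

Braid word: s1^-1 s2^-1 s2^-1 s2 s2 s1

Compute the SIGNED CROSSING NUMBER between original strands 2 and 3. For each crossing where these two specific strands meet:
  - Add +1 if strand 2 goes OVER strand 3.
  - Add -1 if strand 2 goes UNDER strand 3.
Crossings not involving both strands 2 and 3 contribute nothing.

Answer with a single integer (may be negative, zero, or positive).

Answer: 0

Derivation:
Gen 1: crossing 1x2. Both 2&3? no. Sum: 0
Gen 2: crossing 1x3. Both 2&3? no. Sum: 0
Gen 3: crossing 3x1. Both 2&3? no. Sum: 0
Gen 4: crossing 1x3. Both 2&3? no. Sum: 0
Gen 5: crossing 3x1. Both 2&3? no. Sum: 0
Gen 6: crossing 2x1. Both 2&3? no. Sum: 0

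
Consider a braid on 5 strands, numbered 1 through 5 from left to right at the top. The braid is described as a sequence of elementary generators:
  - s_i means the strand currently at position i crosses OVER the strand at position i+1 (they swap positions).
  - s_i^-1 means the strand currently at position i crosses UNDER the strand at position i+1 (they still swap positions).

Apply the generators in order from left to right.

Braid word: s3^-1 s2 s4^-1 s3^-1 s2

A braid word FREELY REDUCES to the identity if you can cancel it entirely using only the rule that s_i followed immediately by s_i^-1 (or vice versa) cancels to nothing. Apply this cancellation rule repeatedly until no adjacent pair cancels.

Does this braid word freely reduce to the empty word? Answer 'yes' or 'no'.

Answer: no

Derivation:
Gen 1 (s3^-1): push. Stack: [s3^-1]
Gen 2 (s2): push. Stack: [s3^-1 s2]
Gen 3 (s4^-1): push. Stack: [s3^-1 s2 s4^-1]
Gen 4 (s3^-1): push. Stack: [s3^-1 s2 s4^-1 s3^-1]
Gen 5 (s2): push. Stack: [s3^-1 s2 s4^-1 s3^-1 s2]
Reduced word: s3^-1 s2 s4^-1 s3^-1 s2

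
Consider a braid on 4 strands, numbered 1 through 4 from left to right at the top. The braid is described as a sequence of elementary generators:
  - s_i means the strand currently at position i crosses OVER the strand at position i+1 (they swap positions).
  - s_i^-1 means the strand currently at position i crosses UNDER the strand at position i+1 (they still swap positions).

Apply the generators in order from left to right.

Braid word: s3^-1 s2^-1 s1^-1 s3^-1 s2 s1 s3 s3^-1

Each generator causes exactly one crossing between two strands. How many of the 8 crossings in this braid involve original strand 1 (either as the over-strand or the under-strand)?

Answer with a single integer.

Answer: 4

Derivation:
Gen 1: crossing 3x4. Involves strand 1? no. Count so far: 0
Gen 2: crossing 2x4. Involves strand 1? no. Count so far: 0
Gen 3: crossing 1x4. Involves strand 1? yes. Count so far: 1
Gen 4: crossing 2x3. Involves strand 1? no. Count so far: 1
Gen 5: crossing 1x3. Involves strand 1? yes. Count so far: 2
Gen 6: crossing 4x3. Involves strand 1? no. Count so far: 2
Gen 7: crossing 1x2. Involves strand 1? yes. Count so far: 3
Gen 8: crossing 2x1. Involves strand 1? yes. Count so far: 4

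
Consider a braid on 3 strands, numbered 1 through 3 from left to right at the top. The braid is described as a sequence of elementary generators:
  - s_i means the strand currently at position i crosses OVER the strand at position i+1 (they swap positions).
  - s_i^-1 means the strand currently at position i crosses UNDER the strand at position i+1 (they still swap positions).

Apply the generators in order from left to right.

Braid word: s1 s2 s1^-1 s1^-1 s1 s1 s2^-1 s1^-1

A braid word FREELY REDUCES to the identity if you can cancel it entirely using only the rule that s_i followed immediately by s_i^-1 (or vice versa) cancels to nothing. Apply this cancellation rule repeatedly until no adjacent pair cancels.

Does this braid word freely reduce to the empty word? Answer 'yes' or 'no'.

Gen 1 (s1): push. Stack: [s1]
Gen 2 (s2): push. Stack: [s1 s2]
Gen 3 (s1^-1): push. Stack: [s1 s2 s1^-1]
Gen 4 (s1^-1): push. Stack: [s1 s2 s1^-1 s1^-1]
Gen 5 (s1): cancels prior s1^-1. Stack: [s1 s2 s1^-1]
Gen 6 (s1): cancels prior s1^-1. Stack: [s1 s2]
Gen 7 (s2^-1): cancels prior s2. Stack: [s1]
Gen 8 (s1^-1): cancels prior s1. Stack: []
Reduced word: (empty)

Answer: yes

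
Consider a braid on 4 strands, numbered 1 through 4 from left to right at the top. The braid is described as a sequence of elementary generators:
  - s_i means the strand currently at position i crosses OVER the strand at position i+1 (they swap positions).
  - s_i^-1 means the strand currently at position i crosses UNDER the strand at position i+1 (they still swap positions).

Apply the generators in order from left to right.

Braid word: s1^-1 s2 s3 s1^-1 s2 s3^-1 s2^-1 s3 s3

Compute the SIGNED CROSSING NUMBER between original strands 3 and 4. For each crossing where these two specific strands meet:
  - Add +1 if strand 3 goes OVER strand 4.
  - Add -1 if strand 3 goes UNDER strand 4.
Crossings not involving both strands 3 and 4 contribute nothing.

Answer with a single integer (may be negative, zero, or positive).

Gen 1: crossing 1x2. Both 3&4? no. Sum: 0
Gen 2: crossing 1x3. Both 3&4? no. Sum: 0
Gen 3: crossing 1x4. Both 3&4? no. Sum: 0
Gen 4: crossing 2x3. Both 3&4? no. Sum: 0
Gen 5: crossing 2x4. Both 3&4? no. Sum: 0
Gen 6: crossing 2x1. Both 3&4? no. Sum: 0
Gen 7: crossing 4x1. Both 3&4? no. Sum: 0
Gen 8: crossing 4x2. Both 3&4? no. Sum: 0
Gen 9: crossing 2x4. Both 3&4? no. Sum: 0

Answer: 0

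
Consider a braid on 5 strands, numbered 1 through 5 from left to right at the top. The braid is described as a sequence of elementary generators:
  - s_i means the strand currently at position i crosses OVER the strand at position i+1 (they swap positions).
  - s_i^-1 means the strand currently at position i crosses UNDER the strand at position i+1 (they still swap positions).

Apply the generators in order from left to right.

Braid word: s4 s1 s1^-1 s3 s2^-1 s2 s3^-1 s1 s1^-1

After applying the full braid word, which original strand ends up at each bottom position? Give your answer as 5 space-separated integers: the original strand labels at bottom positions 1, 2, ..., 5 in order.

Gen 1 (s4): strand 4 crosses over strand 5. Perm now: [1 2 3 5 4]
Gen 2 (s1): strand 1 crosses over strand 2. Perm now: [2 1 3 5 4]
Gen 3 (s1^-1): strand 2 crosses under strand 1. Perm now: [1 2 3 5 4]
Gen 4 (s3): strand 3 crosses over strand 5. Perm now: [1 2 5 3 4]
Gen 5 (s2^-1): strand 2 crosses under strand 5. Perm now: [1 5 2 3 4]
Gen 6 (s2): strand 5 crosses over strand 2. Perm now: [1 2 5 3 4]
Gen 7 (s3^-1): strand 5 crosses under strand 3. Perm now: [1 2 3 5 4]
Gen 8 (s1): strand 1 crosses over strand 2. Perm now: [2 1 3 5 4]
Gen 9 (s1^-1): strand 2 crosses under strand 1. Perm now: [1 2 3 5 4]

Answer: 1 2 3 5 4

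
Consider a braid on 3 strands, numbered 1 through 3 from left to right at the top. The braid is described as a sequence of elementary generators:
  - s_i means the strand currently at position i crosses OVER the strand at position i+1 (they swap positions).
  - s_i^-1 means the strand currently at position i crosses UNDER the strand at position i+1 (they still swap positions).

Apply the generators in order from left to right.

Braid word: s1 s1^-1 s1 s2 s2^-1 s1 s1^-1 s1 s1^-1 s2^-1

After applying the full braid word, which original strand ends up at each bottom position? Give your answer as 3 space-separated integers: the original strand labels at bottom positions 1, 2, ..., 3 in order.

Answer: 2 3 1

Derivation:
Gen 1 (s1): strand 1 crosses over strand 2. Perm now: [2 1 3]
Gen 2 (s1^-1): strand 2 crosses under strand 1. Perm now: [1 2 3]
Gen 3 (s1): strand 1 crosses over strand 2. Perm now: [2 1 3]
Gen 4 (s2): strand 1 crosses over strand 3. Perm now: [2 3 1]
Gen 5 (s2^-1): strand 3 crosses under strand 1. Perm now: [2 1 3]
Gen 6 (s1): strand 2 crosses over strand 1. Perm now: [1 2 3]
Gen 7 (s1^-1): strand 1 crosses under strand 2. Perm now: [2 1 3]
Gen 8 (s1): strand 2 crosses over strand 1. Perm now: [1 2 3]
Gen 9 (s1^-1): strand 1 crosses under strand 2. Perm now: [2 1 3]
Gen 10 (s2^-1): strand 1 crosses under strand 3. Perm now: [2 3 1]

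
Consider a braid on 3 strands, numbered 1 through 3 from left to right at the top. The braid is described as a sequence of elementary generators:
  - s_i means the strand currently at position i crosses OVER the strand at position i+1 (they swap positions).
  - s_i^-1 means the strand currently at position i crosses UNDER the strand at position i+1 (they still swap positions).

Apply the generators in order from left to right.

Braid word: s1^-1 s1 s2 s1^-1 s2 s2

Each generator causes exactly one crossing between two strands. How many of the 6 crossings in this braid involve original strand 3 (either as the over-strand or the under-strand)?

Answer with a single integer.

Gen 1: crossing 1x2. Involves strand 3? no. Count so far: 0
Gen 2: crossing 2x1. Involves strand 3? no. Count so far: 0
Gen 3: crossing 2x3. Involves strand 3? yes. Count so far: 1
Gen 4: crossing 1x3. Involves strand 3? yes. Count so far: 2
Gen 5: crossing 1x2. Involves strand 3? no. Count so far: 2
Gen 6: crossing 2x1. Involves strand 3? no. Count so far: 2

Answer: 2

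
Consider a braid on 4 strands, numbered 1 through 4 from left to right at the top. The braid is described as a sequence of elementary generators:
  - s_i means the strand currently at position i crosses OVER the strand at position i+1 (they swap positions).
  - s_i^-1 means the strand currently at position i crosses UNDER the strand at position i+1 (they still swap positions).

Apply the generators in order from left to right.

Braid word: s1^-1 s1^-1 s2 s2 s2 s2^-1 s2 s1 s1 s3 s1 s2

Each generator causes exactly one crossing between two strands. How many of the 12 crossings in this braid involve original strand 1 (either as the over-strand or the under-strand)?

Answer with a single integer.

Gen 1: crossing 1x2. Involves strand 1? yes. Count so far: 1
Gen 2: crossing 2x1. Involves strand 1? yes. Count so far: 2
Gen 3: crossing 2x3. Involves strand 1? no. Count so far: 2
Gen 4: crossing 3x2. Involves strand 1? no. Count so far: 2
Gen 5: crossing 2x3. Involves strand 1? no. Count so far: 2
Gen 6: crossing 3x2. Involves strand 1? no. Count so far: 2
Gen 7: crossing 2x3. Involves strand 1? no. Count so far: 2
Gen 8: crossing 1x3. Involves strand 1? yes. Count so far: 3
Gen 9: crossing 3x1. Involves strand 1? yes. Count so far: 4
Gen 10: crossing 2x4. Involves strand 1? no. Count so far: 4
Gen 11: crossing 1x3. Involves strand 1? yes. Count so far: 5
Gen 12: crossing 1x4. Involves strand 1? yes. Count so far: 6

Answer: 6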